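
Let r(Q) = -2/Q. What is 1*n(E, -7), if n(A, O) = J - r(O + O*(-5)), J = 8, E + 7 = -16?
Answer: 113/14 ≈ 8.0714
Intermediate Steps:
E = -23 (E = -7 - 16 = -23)
n(A, O) = 8 - 1/(2*O) (n(A, O) = 8 - (-2)/(O + O*(-5)) = 8 - (-2)/(O - 5*O) = 8 - (-2)/((-4*O)) = 8 - (-2)*(-1/(4*O)) = 8 - 1/(2*O))
1*n(E, -7) = 1*(8 - ½/(-7)) = 1*(8 - ½*(-⅐)) = 1*(8 + 1/14) = 1*(113/14) = 113/14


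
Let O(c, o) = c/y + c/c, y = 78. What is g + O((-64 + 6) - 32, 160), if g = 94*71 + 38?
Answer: 87254/13 ≈ 6711.8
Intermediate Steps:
g = 6712 (g = 6674 + 38 = 6712)
O(c, o) = 1 + c/78 (O(c, o) = c/78 + c/c = c*(1/78) + 1 = c/78 + 1 = 1 + c/78)
g + O((-64 + 6) - 32, 160) = 6712 + (1 + ((-64 + 6) - 32)/78) = 6712 + (1 + (-58 - 32)/78) = 6712 + (1 + (1/78)*(-90)) = 6712 + (1 - 15/13) = 6712 - 2/13 = 87254/13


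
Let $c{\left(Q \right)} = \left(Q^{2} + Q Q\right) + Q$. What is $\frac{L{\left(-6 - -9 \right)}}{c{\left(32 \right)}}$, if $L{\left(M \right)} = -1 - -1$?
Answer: $0$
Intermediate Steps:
$L{\left(M \right)} = 0$ ($L{\left(M \right)} = -1 + 1 = 0$)
$c{\left(Q \right)} = Q + 2 Q^{2}$ ($c{\left(Q \right)} = \left(Q^{2} + Q^{2}\right) + Q = 2 Q^{2} + Q = Q + 2 Q^{2}$)
$\frac{L{\left(-6 - -9 \right)}}{c{\left(32 \right)}} = \frac{0}{32 \left(1 + 2 \cdot 32\right)} = \frac{0}{32 \left(1 + 64\right)} = \frac{0}{32 \cdot 65} = \frac{0}{2080} = 0 \cdot \frac{1}{2080} = 0$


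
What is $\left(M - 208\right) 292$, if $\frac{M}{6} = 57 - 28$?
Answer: $-9928$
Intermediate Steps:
$M = 174$ ($M = 6 \left(57 - 28\right) = 6 \cdot 29 = 174$)
$\left(M - 208\right) 292 = \left(174 - 208\right) 292 = \left(-34\right) 292 = -9928$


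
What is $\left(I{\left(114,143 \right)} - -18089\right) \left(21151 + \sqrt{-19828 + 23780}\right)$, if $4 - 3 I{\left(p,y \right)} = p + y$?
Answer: $\frac{1142450114}{3} + \frac{216056 \sqrt{247}}{3} \approx 3.8195 \cdot 10^{8}$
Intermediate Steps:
$I{\left(p,y \right)} = \frac{4}{3} - \frac{p}{3} - \frac{y}{3}$ ($I{\left(p,y \right)} = \frac{4}{3} - \frac{p + y}{3} = \frac{4}{3} - \left(\frac{p}{3} + \frac{y}{3}\right) = \frac{4}{3} - \frac{p}{3} - \frac{y}{3}$)
$\left(I{\left(114,143 \right)} - -18089\right) \left(21151 + \sqrt{-19828 + 23780}\right) = \left(\left(\frac{4}{3} - 38 - \frac{143}{3}\right) - -18089\right) \left(21151 + \sqrt{-19828 + 23780}\right) = \left(\left(\frac{4}{3} - 38 - \frac{143}{3}\right) + 18089\right) \left(21151 + \sqrt{3952}\right) = \left(- \frac{253}{3} + 18089\right) \left(21151 + 4 \sqrt{247}\right) = \frac{54014 \left(21151 + 4 \sqrt{247}\right)}{3} = \frac{1142450114}{3} + \frac{216056 \sqrt{247}}{3}$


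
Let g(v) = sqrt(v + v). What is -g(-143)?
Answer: -I*sqrt(286) ≈ -16.912*I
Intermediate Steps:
g(v) = sqrt(2)*sqrt(v) (g(v) = sqrt(2*v) = sqrt(2)*sqrt(v))
-g(-143) = -sqrt(2)*sqrt(-143) = -sqrt(2)*I*sqrt(143) = -I*sqrt(286)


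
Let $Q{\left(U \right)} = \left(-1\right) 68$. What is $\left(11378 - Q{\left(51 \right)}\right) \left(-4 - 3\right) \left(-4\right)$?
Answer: $320488$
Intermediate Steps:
$Q{\left(U \right)} = -68$
$\left(11378 - Q{\left(51 \right)}\right) \left(-4 - 3\right) \left(-4\right) = \left(11378 - -68\right) \left(-4 - 3\right) \left(-4\right) = \left(11378 + 68\right) \left(\left(-7\right) \left(-4\right)\right) = 11446 \cdot 28 = 320488$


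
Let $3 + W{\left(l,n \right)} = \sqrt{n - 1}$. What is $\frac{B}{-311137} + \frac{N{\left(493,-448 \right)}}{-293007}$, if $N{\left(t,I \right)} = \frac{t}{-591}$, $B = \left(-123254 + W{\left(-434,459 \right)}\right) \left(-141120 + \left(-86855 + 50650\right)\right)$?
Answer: $- \frac{3784835759455295384}{53878703504769} + \frac{177325 \sqrt{458}}{311137} \approx -70235.0$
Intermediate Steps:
$W{\left(l,n \right)} = -3 + \sqrt{-1 + n}$ ($W{\left(l,n \right)} = -3 + \sqrt{n - 1} = -3 + \sqrt{-1 + n}$)
$B = 21856547525 - 177325 \sqrt{458}$ ($B = \left(-123254 - \left(3 - \sqrt{-1 + 459}\right)\right) \left(-141120 + \left(-86855 + 50650\right)\right) = \left(-123254 - \left(3 - \sqrt{458}\right)\right) \left(-141120 - 36205\right) = \left(-123257 + \sqrt{458}\right) \left(-177325\right) = 21856547525 - 177325 \sqrt{458} \approx 2.1853 \cdot 10^{10}$)
$N{\left(t,I \right)} = - \frac{t}{591}$ ($N{\left(t,I \right)} = t \left(- \frac{1}{591}\right) = - \frac{t}{591}$)
$\frac{B}{-311137} + \frac{N{\left(493,-448 \right)}}{-293007} = \frac{21856547525 - 177325 \sqrt{458}}{-311137} + \frac{\left(- \frac{1}{591}\right) 493}{-293007} = \left(21856547525 - 177325 \sqrt{458}\right) \left(- \frac{1}{311137}\right) - - \frac{493}{173167137} = \left(- \frac{21856547525}{311137} + \frac{177325 \sqrt{458}}{311137}\right) + \frac{493}{173167137} = - \frac{3784835759455295384}{53878703504769} + \frac{177325 \sqrt{458}}{311137}$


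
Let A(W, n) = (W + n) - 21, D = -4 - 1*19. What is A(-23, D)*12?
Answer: -804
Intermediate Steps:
D = -23 (D = -4 - 19 = -23)
A(W, n) = -21 + W + n
A(-23, D)*12 = (-21 - 23 - 23)*12 = -67*12 = -804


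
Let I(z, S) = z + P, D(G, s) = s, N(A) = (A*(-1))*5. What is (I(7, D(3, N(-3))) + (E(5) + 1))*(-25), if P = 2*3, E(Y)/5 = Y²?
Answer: -3475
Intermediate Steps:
E(Y) = 5*Y²
N(A) = -5*A (N(A) = -A*5 = -5*A)
P = 6
I(z, S) = 6 + z (I(z, S) = z + 6 = 6 + z)
(I(7, D(3, N(-3))) + (E(5) + 1))*(-25) = ((6 + 7) + (5*5² + 1))*(-25) = (13 + (5*25 + 1))*(-25) = (13 + (125 + 1))*(-25) = (13 + 126)*(-25) = 139*(-25) = -3475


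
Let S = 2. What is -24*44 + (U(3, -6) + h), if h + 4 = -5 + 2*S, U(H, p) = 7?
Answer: -1054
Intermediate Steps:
h = -5 (h = -4 + (-5 + 2*2) = -4 + (-5 + 4) = -4 - 1 = -5)
-24*44 + (U(3, -6) + h) = -24*44 + (7 - 5) = -1056 + 2 = -1054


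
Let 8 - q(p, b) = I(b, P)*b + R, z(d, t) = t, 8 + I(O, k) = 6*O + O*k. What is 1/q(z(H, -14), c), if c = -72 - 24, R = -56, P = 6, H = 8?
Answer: -1/111296 ≈ -8.9851e-6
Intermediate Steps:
I(O, k) = -8 + 6*O + O*k (I(O, k) = -8 + (6*O + O*k) = -8 + 6*O + O*k)
c = -96
q(p, b) = 64 - b*(-8 + 12*b) (q(p, b) = 8 - ((-8 + 6*b + b*6)*b - 56) = 8 - ((-8 + 6*b + 6*b)*b - 56) = 8 - ((-8 + 12*b)*b - 56) = 8 - (b*(-8 + 12*b) - 56) = 8 - (-56 + b*(-8 + 12*b)) = 8 + (56 - b*(-8 + 12*b)) = 64 - b*(-8 + 12*b))
1/q(z(H, -14), c) = 1/(64 - 4*(-96)*(-2 + 3*(-96))) = 1/(64 - 4*(-96)*(-2 - 288)) = 1/(64 - 4*(-96)*(-290)) = 1/(64 - 111360) = 1/(-111296) = -1/111296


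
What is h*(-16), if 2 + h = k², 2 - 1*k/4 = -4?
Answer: -9184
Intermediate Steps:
k = 24 (k = 8 - 4*(-4) = 8 + 16 = 24)
h = 574 (h = -2 + 24² = -2 + 576 = 574)
h*(-16) = 574*(-16) = -9184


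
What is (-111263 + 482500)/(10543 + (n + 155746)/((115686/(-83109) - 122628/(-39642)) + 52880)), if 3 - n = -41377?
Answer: 1796626442271609310/51041598297755013 ≈ 35.199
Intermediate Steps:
n = 41380 (n = 3 - 1*(-41377) = 3 + 41377 = 41380)
(-111263 + 482500)/(10543 + (n + 155746)/((115686/(-83109) - 122628/(-39642)) + 52880)) = (-111263 + 482500)/(10543 + (41380 + 155746)/((115686/(-83109) - 122628/(-39642)) + 52880)) = 371237/(10543 + 197126/((115686*(-1/83109) - 122628*(-1/39642)) + 52880)) = 371237/(10543 + 197126/((-38562/27703 + 20438/6607) + 52880)) = 371237/(10543 + 197126/(311414780/183033721 + 52880)) = 371237/(10543 + 197126/(9679134581260/183033721)) = 371237/(10543 + 197126*(183033721/9679134581260)) = 371237/(10543 + 18040352642923/4839567290630) = 371237/(51041598297755013/4839567290630) = 371237*(4839567290630/51041598297755013) = 1796626442271609310/51041598297755013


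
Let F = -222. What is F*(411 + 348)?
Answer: -168498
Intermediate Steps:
F*(411 + 348) = -222*(411 + 348) = -222*759 = -168498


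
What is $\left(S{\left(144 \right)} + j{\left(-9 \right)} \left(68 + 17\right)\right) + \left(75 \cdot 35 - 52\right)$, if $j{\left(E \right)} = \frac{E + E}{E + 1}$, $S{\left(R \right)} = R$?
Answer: $\frac{11633}{4} \approx 2908.3$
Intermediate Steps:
$j{\left(E \right)} = \frac{2 E}{1 + E}$
$\left(S{\left(144 \right)} + j{\left(-9 \right)} \left(68 + 17\right)\right) + \left(75 \cdot 35 - 52\right) = \left(144 + 2 \left(-9\right) \frac{1}{1 - 9} \left(68 + 17\right)\right) + \left(75 \cdot 35 - 52\right) = \left(144 + 2 \left(-9\right) \frac{1}{-8} \cdot 85\right) + \left(2625 - 52\right) = \left(144 + 2 \left(-9\right) \left(- \frac{1}{8}\right) 85\right) + 2573 = \left(144 + \frac{9}{4} \cdot 85\right) + 2573 = \left(144 + \frac{765}{4}\right) + 2573 = \frac{1341}{4} + 2573 = \frac{11633}{4}$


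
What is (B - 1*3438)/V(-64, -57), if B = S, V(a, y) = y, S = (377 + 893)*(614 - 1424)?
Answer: 344046/19 ≈ 18108.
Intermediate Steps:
S = -1028700 (S = 1270*(-810) = -1028700)
B = -1028700
(B - 1*3438)/V(-64, -57) = (-1028700 - 1*3438)/(-57) = (-1028700 - 3438)*(-1/57) = -1032138*(-1/57) = 344046/19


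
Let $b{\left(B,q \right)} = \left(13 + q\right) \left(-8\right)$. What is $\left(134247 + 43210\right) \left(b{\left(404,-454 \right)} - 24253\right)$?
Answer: $-3677796325$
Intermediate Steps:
$b{\left(B,q \right)} = -104 - 8 q$
$\left(134247 + 43210\right) \left(b{\left(404,-454 \right)} - 24253\right) = \left(134247 + 43210\right) \left(\left(-104 - -3632\right) - 24253\right) = 177457 \left(\left(-104 + 3632\right) - 24253\right) = 177457 \left(3528 - 24253\right) = 177457 \left(-20725\right) = -3677796325$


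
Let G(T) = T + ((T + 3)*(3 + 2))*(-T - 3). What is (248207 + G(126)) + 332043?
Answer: 497171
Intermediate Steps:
G(T) = T + (-3 - T)*(15 + 5*T) (G(T) = T + ((3 + T)*5)*(-3 - T) = T + (15 + 5*T)*(-3 - T) = T + (-3 - T)*(15 + 5*T))
(248207 + G(126)) + 332043 = (248207 + (-45 - 29*126 - 5*126²)) + 332043 = (248207 + (-45 - 3654 - 5*15876)) + 332043 = (248207 + (-45 - 3654 - 79380)) + 332043 = (248207 - 83079) + 332043 = 165128 + 332043 = 497171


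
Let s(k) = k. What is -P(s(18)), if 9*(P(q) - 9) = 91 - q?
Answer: -154/9 ≈ -17.111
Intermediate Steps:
P(q) = 172/9 - q/9 (P(q) = 9 + (91 - q)/9 = 9 + (91/9 - q/9) = 172/9 - q/9)
-P(s(18)) = -(172/9 - 1/9*18) = -(172/9 - 2) = -1*154/9 = -154/9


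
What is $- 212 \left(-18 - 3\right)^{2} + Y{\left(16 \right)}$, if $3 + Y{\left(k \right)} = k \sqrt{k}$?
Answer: $-93431$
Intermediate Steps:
$Y{\left(k \right)} = -3 + k^{\frac{3}{2}}$ ($Y{\left(k \right)} = -3 + k \sqrt{k} = -3 + k^{\frac{3}{2}}$)
$- 212 \left(-18 - 3\right)^{2} + Y{\left(16 \right)} = - 212 \left(-18 - 3\right)^{2} - \left(3 - 16^{\frac{3}{2}}\right) = - 212 \left(-21\right)^{2} + \left(-3 + 64\right) = \left(-212\right) 441 + 61 = -93492 + 61 = -93431$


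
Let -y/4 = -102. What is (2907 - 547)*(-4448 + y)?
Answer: -9534400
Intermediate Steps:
y = 408 (y = -4*(-102) = 408)
(2907 - 547)*(-4448 + y) = (2907 - 547)*(-4448 + 408) = 2360*(-4040) = -9534400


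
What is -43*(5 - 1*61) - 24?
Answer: 2384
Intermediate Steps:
-43*(5 - 1*61) - 24 = -43*(5 - 61) - 24 = -43*(-56) - 24 = 2408 - 24 = 2384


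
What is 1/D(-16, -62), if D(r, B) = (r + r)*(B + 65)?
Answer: -1/96 ≈ -0.010417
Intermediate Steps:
D(r, B) = 2*r*(65 + B) (D(r, B) = (2*r)*(65 + B) = 2*r*(65 + B))
1/D(-16, -62) = 1/(2*(-16)*(65 - 62)) = 1/(2*(-16)*3) = 1/(-96) = -1/96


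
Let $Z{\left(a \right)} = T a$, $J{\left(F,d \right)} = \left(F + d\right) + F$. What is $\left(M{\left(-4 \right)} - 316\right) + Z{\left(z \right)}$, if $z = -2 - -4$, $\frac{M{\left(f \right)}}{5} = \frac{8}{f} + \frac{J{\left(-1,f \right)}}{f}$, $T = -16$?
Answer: $- \frac{701}{2} \approx -350.5$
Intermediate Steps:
$J{\left(F,d \right)} = d + 2 F$
$M{\left(f \right)} = \frac{40}{f} + \frac{5 \left(-2 + f\right)}{f}$ ($M{\left(f \right)} = 5 \left(\frac{8}{f} + \frac{f + 2 \left(-1\right)}{f}\right) = 5 \left(\frac{8}{f} + \frac{f - 2}{f}\right) = 5 \left(\frac{8}{f} + \frac{-2 + f}{f}\right) = \frac{40}{f} + \frac{5 \left(-2 + f\right)}{f}$)
$z = 2$ ($z = -2 + 4 = 2$)
$Z{\left(a \right)} = - 16 a$
$\left(M{\left(-4 \right)} - 316\right) + Z{\left(z \right)} = \left(\left(5 + \frac{30}{-4}\right) - 316\right) - 32 = \left(\left(5 + 30 \left(- \frac{1}{4}\right)\right) - 316\right) - 32 = \left(\left(5 - \frac{15}{2}\right) - 316\right) - 32 = \left(- \frac{5}{2} - 316\right) - 32 = - \frac{637}{2} - 32 = - \frac{701}{2}$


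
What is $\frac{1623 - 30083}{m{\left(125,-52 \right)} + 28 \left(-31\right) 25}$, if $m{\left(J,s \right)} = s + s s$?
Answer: $\frac{7115}{4762} \approx 1.4941$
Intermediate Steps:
$m{\left(J,s \right)} = s + s^{2}$
$\frac{1623 - 30083}{m{\left(125,-52 \right)} + 28 \left(-31\right) 25} = \frac{1623 - 30083}{- 52 \left(1 - 52\right) + 28 \left(-31\right) 25} = - \frac{28460}{\left(-52\right) \left(-51\right) - 21700} = - \frac{28460}{2652 - 21700} = - \frac{28460}{-19048} = \left(-28460\right) \left(- \frac{1}{19048}\right) = \frac{7115}{4762}$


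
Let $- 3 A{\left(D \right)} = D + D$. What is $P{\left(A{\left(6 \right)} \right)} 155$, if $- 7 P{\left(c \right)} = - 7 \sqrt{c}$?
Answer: $310 i \approx 310.0 i$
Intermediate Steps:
$A{\left(D \right)} = - \frac{2 D}{3}$ ($A{\left(D \right)} = - \frac{D + D}{3} = - \frac{2 D}{3}$)
$P{\left(c \right)} = \sqrt{c}$ ($P{\left(c \right)} = - \frac{\left(-7\right) \sqrt{c}}{7} = \sqrt{c}$)
$P{\left(A{\left(6 \right)} \right)} 155 = \sqrt{\left(- \frac{2}{3}\right) 6} \cdot 155 = \sqrt{-4} \cdot 155 = 2 i 155 = 310 i$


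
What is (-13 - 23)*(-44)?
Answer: 1584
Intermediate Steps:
(-13 - 23)*(-44) = -36*(-44) = 1584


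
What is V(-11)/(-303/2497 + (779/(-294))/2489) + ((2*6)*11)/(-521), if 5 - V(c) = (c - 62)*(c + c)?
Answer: 80215410556710/6133273999 ≈ 13079.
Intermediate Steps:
V(c) = 5 - 2*c*(-62 + c) (V(c) = 5 - (c - 62)*(c + c) = 5 - (-62 + c)*2*c = 5 - 2*c*(-62 + c))
V(-11)/(-303/2497 + (779/(-294))/2489) + ((2*6)*11)/(-521) = (5 - 2*(-11)² + 124*(-11))/(-303/2497 + (779/(-294))/2489) + ((2*6)*11)/(-521) = (5 - 2*121 - 1364)/(-303*1/2497 + (779*(-1/294))*(1/2489)) + (12*11)*(-1/521) = (5 - 242 - 1364)/(-303/2497 - 779/294*1/2489) + 132*(-1/521) = -1601/(-303/2497 - 41/38514) - 132/521 = -1601/(-11772119/96169458) - 132/521 = -1601*(-96169458/11772119) - 132/521 = 153967302258/11772119 - 132/521 = 80215410556710/6133273999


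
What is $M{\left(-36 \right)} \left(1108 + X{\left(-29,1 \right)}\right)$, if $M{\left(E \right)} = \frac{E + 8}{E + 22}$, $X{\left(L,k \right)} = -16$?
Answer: $2184$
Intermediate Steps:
$M{\left(E \right)} = \frac{8 + E}{22 + E}$
$M{\left(-36 \right)} \left(1108 + X{\left(-29,1 \right)}\right) = \frac{8 - 36}{22 - 36} \left(1108 - 16\right) = \frac{1}{-14} \left(-28\right) 1092 = \left(- \frac{1}{14}\right) \left(-28\right) 1092 = 2 \cdot 1092 = 2184$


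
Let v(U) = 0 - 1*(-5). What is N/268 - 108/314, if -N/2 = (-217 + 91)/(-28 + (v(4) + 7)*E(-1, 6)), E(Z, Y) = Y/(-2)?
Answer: -241443/673216 ≈ -0.35864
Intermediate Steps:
v(U) = 5 (v(U) = 0 + 5 = 5)
E(Z, Y) = -Y/2 (E(Z, Y) = Y*(-1/2) = -Y/2)
N = -63/16 (N = -2*(-217 + 91)/(-28 + (5 + 7)*(-1/2*6)) = -(-252)/(-28 + 12*(-3)) = -(-252)/(-28 - 36) = -(-252)/(-64) = -(-252)*(-1)/64 = -2*63/32 = -63/16 ≈ -3.9375)
N/268 - 108/314 = -63/16/268 - 108/314 = -63/16*1/268 - 108*1/314 = -63/4288 - 54/157 = -241443/673216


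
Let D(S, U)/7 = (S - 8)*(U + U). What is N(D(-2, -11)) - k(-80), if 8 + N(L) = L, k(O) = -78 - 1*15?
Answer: 1625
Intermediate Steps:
D(S, U) = 14*U*(-8 + S) (D(S, U) = 7*((S - 8)*(U + U)) = 7*((-8 + S)*(2*U)) = 7*(2*U*(-8 + S)) = 14*U*(-8 + S))
k(O) = -93 (k(O) = -78 - 15 = -93)
N(L) = -8 + L
N(D(-2, -11)) - k(-80) = (-8 + 14*(-11)*(-8 - 2)) - 1*(-93) = (-8 + 14*(-11)*(-10)) + 93 = (-8 + 1540) + 93 = 1532 + 93 = 1625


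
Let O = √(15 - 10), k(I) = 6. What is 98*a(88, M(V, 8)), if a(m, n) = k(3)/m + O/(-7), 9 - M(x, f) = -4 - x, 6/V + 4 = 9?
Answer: 147/22 - 14*√5 ≈ -24.623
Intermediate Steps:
V = 6/5 (V = 6/(-4 + 9) = 6/5 ≈ 1.2000)
O = √5 ≈ 2.2361
M(x, f) = 13 + x (M(x, f) = 9 - (-4 - x) = 9 + (4 + x) = 13 + x)
a(m, n) = 6/m - √5/7 (a(m, n) = 6/m + √5/(-7) = 6/m + √5*(-⅐) = 6/m - √5/7)
98*a(88, M(V, 8)) = 98*(6/88 - √5/7) = 98*(6*(1/88) - √5/7) = 98*(3/44 - √5/7) = 147/22 - 14*√5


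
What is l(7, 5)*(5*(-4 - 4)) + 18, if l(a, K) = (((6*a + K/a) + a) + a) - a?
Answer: -13794/7 ≈ -1970.6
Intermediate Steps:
l(a, K) = 7*a + K/a (l(a, K) = (((6*a + K/a) + a) + a) - a = ((7*a + K/a) + a) - a = (8*a + K/a) - a = 7*a + K/a)
l(7, 5)*(5*(-4 - 4)) + 18 = (7*7 + 5/7)*(5*(-4 - 4)) + 18 = (49 + 5*(1/7))*(5*(-8)) + 18 = (49 + 5/7)*(-40) + 18 = (348/7)*(-40) + 18 = -13920/7 + 18 = -13794/7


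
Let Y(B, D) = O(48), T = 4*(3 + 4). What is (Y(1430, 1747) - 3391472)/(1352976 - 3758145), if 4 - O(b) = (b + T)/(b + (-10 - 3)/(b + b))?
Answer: 15583802756/11051751555 ≈ 1.4101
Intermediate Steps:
T = 28 (T = 4*7 = 28)
O(b) = 4 - (28 + b)/(b - 13/(2*b)) (O(b) = 4 - (b + 28)/(b + (-10 - 3)/(b + b)) = 4 - (28 + b)/(b - 13*1/(2*b)) = 4 - (28 + b)/(b - 13/(2*b)))
Y(B, D) = 11084/4595 (Y(B, D) = 2*(-26 - 28*48 + 3*48²)/(-13 + 2*48²) = 2*(-26 - 1344 + 3*2304)/(-13 + 2*2304) = 2*(-26 - 1344 + 6912)/(-13 + 4608) = 2*5542/4595 = 2*(1/4595)*5542 = 11084/4595)
(Y(1430, 1747) - 3391472)/(1352976 - 3758145) = (11084/4595 - 3391472)/(1352976 - 3758145) = -15583802756/4595/(-2405169) = -15583802756/4595*(-1/2405169) = 15583802756/11051751555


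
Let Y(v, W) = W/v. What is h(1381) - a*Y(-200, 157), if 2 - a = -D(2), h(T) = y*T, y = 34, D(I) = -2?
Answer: 46954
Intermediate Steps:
h(T) = 34*T
a = 0 (a = 2 - (-1)*(-2) = 2 - 1*2 = 2 - 2 = 0)
h(1381) - a*Y(-200, 157) = 34*1381 - 0*157/(-200) = 46954 - 0*157*(-1/200) = 46954 - 0*(-157)/200 = 46954 - 1*0 = 46954 + 0 = 46954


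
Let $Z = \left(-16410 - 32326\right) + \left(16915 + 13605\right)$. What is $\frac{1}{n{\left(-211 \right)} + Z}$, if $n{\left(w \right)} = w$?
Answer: $- \frac{1}{18427} \approx -5.4268 \cdot 10^{-5}$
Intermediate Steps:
$Z = -18216$ ($Z = -48736 + 30520 = -18216$)
$\frac{1}{n{\left(-211 \right)} + Z} = \frac{1}{-211 - 18216} = \frac{1}{-18427} = - \frac{1}{18427}$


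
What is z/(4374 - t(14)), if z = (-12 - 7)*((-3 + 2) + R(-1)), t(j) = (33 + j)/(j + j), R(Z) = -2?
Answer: 1596/122425 ≈ 0.013037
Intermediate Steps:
t(j) = (33 + j)/(2*j) (t(j) = (33 + j)/((2*j)) = (33 + j)*(1/(2*j)) = (33 + j)/(2*j))
z = 57 (z = (-12 - 7)*((-3 + 2) - 2) = -19*(-1 - 2) = -19*(-3) = 57)
z/(4374 - t(14)) = 57/(4374 - (33 + 14)/(2*14)) = 57/(4374 - 47/(2*14)) = 57/(4374 - 1*47/28) = 57/(4374 - 47/28) = 57/(122425/28) = 57*(28/122425) = 1596/122425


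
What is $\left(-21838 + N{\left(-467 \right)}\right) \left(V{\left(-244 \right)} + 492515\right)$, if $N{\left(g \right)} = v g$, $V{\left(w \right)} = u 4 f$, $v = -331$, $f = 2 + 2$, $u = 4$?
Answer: $65384443881$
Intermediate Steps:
$f = 4$
$V{\left(w \right)} = 64$ ($V{\left(w \right)} = 4 \cdot 4 \cdot 4 = 16 \cdot 4 = 64$)
$N{\left(g \right)} = - 331 g$
$\left(-21838 + N{\left(-467 \right)}\right) \left(V{\left(-244 \right)} + 492515\right) = \left(-21838 - -154577\right) \left(64 + 492515\right) = \left(-21838 + 154577\right) 492579 = 132739 \cdot 492579 = 65384443881$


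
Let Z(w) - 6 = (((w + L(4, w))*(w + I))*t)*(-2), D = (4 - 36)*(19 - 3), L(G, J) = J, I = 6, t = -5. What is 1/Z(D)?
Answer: 1/5181446 ≈ 1.9300e-7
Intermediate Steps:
D = -512 (D = -32*16 = -512)
Z(w) = 6 + 20*w*(6 + w) (Z(w) = 6 + (((w + w)*(w + 6))*(-5))*(-2) = 6 + (((2*w)*(6 + w))*(-5))*(-2) = 6 + ((2*w*(6 + w))*(-5))*(-2) = 6 - 10*w*(6 + w)*(-2) = 6 + 20*w*(6 + w))
1/Z(D) = 1/(6 + 20*(-512)**2 + 120*(-512)) = 1/(6 + 20*262144 - 61440) = 1/(6 + 5242880 - 61440) = 1/5181446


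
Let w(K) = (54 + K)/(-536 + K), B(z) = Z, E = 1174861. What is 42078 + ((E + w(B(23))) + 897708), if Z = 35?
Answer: 1059438058/501 ≈ 2.1146e+6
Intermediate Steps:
B(z) = 35
w(K) = (54 + K)/(-536 + K)
42078 + ((E + w(B(23))) + 897708) = 42078 + ((1174861 + (54 + 35)/(-536 + 35)) + 897708) = 42078 + ((1174861 + 89/(-501)) + 897708) = 42078 + ((1174861 - 1/501*89) + 897708) = 42078 + ((1174861 - 89/501) + 897708) = 42078 + (588605272/501 + 897708) = 42078 + 1038356980/501 = 1059438058/501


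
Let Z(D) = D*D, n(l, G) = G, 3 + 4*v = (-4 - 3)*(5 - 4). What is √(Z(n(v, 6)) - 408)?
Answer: 2*I*√93 ≈ 19.287*I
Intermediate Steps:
v = -5/2 (v = -¾ + ((-4 - 3)*(5 - 4))/4 = -¾ + (-7*1)/4 = -¾ + (¼)*(-7) = -¾ - 7/4 = -5/2 ≈ -2.5000)
Z(D) = D²
√(Z(n(v, 6)) - 408) = √(6² - 408) = √(36 - 408) = √(-372) = 2*I*√93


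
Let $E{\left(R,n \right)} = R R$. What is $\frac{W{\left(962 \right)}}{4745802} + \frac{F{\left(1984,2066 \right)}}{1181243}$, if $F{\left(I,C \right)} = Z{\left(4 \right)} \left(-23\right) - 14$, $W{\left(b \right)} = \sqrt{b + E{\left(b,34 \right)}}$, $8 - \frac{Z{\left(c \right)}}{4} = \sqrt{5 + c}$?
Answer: $- \frac{474}{1181243} + \frac{\sqrt{102934}}{1581934} \approx -0.00019846$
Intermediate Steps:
$E{\left(R,n \right)} = R^{2}$
$Z{\left(c \right)} = 32 - 4 \sqrt{5 + c}$
$W{\left(b \right)} = \sqrt{b + b^{2}}$
$F{\left(I,C \right)} = -474$ ($F{\left(I,C \right)} = \left(32 - 4 \sqrt{5 + 4}\right) \left(-23\right) - 14 = \left(32 - 4 \sqrt{9}\right) \left(-23\right) - 14 = \left(32 - 12\right) \left(-23\right) - 14 = 20 \left(-23\right) - 14 = -460 - 14 = -474$)
$\frac{W{\left(962 \right)}}{4745802} + \frac{F{\left(1984,2066 \right)}}{1181243} = \frac{\sqrt{962 \left(1 + 962\right)}}{4745802} - \frac{474}{1181243} = \sqrt{962 \cdot 963} \cdot \frac{1}{4745802} - \frac{474}{1181243} = \sqrt{926406} \cdot \frac{1}{4745802} - \frac{474}{1181243} = 3 \sqrt{102934} \cdot \frac{1}{4745802} - \frac{474}{1181243} = \frac{\sqrt{102934}}{1581934} - \frac{474}{1181243} = - \frac{474}{1181243} + \frac{\sqrt{102934}}{1581934}$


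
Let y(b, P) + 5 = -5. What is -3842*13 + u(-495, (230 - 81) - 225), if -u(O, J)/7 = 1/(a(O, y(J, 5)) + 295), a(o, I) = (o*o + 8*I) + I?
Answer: -12248257587/245230 ≈ -49946.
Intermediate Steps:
y(b, P) = -10 (y(b, P) = -5 - 5 = -10)
a(o, I) = o**2 + 9*I (a(o, I) = (o**2 + 8*I) + I = o**2 + 9*I)
u(O, J) = -7/(205 + O**2) (u(O, J) = -7/((O**2 + 9*(-10)) + 295) = -7/((O**2 - 90) + 295) = -7/((-90 + O**2) + 295) = -7/(205 + O**2))
-3842*13 + u(-495, (230 - 81) - 225) = -3842*13 - 7/(205 + (-495)**2) = -49946 - 7/(205 + 245025) = -49946 - 7/245230 = -12248257587/245230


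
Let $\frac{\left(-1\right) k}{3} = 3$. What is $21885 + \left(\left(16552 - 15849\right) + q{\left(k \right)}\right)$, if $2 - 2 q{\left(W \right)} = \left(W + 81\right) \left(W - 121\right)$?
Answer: $27269$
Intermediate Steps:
$k = -9$ ($k = \left(-3\right) 3 = -9$)
$q{\left(W \right)} = 1 - \frac{\left(-121 + W\right) \left(81 + W\right)}{2}$ ($q{\left(W \right)} = 1 - \frac{\left(W + 81\right) \left(W - 121\right)}{2} = 1 - \frac{\left(81 + W\right) \left(-121 + W\right)}{2} = 1 - \frac{\left(-121 + W\right) \left(81 + W\right)}{2}$)
$21885 + \left(\left(16552 - 15849\right) + q{\left(k \right)}\right) = 21885 + \left(\left(16552 - 15849\right) + \left(\frac{9803}{2} + 20 \left(-9\right) - \frac{\left(-9\right)^{2}}{2}\right)\right) = 21885 + \left(703 - -4681\right) = 21885 + \left(703 + 4681\right) = 21885 + 5384 = 27269$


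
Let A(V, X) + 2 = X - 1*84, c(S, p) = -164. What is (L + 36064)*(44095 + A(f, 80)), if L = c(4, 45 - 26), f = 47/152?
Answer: 1582795100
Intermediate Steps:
f = 47/152 (f = 47*(1/152) = 47/152 ≈ 0.30921)
L = -164
A(V, X) = -86 + X (A(V, X) = -2 + (X - 1*84) = -2 + (X - 84) = -2 + (-84 + X) = -86 + X)
(L + 36064)*(44095 + A(f, 80)) = (-164 + 36064)*(44095 + (-86 + 80)) = 35900*(44095 - 6) = 35900*44089 = 1582795100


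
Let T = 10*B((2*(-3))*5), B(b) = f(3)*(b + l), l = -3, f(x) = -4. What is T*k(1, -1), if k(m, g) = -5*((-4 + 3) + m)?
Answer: 0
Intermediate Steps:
B(b) = 12 - 4*b (B(b) = -4*(b - 3) = -4*(-3 + b) = 12 - 4*b)
T = 1320 (T = 10*(12 - 4*2*(-3)*5) = 10*(12 - (-24)*5) = 10*(12 - 4*(-30)) = 10*(12 + 120) = 10*132 = 1320)
k(m, g) = 5 - 5*m (k(m, g) = -5*(-1 + m) = 5 - 5*m)
T*k(1, -1) = 1320*(5 - 5*1) = 1320*(5 - 5) = 1320*0 = 0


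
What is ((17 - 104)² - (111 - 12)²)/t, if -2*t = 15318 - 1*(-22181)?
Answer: 4464/37499 ≈ 0.11904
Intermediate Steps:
t = -37499/2 (t = -(15318 - 1*(-22181))/2 = -(15318 + 22181)/2 = -½*37499 = -37499/2 ≈ -18750.)
((17 - 104)² - (111 - 12)²)/t = ((17 - 104)² - (111 - 12)²)/(-37499/2) = ((-87)² - 1*99²)*(-2/37499) = (7569 - 1*9801)*(-2/37499) = (7569 - 9801)*(-2/37499) = -2232*(-2/37499) = 4464/37499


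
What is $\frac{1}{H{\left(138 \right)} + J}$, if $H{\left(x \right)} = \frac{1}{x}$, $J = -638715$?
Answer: $- \frac{138}{88142669} \approx -1.5656 \cdot 10^{-6}$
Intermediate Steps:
$\frac{1}{H{\left(138 \right)} + J} = \frac{1}{\frac{1}{138} - 638715} = \frac{1}{- \frac{88142669}{138}} = - \frac{138}{88142669}$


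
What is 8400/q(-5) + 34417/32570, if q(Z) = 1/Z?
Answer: -1367905583/32570 ≈ -41999.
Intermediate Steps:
8400/q(-5) + 34417/32570 = 8400/(1/(-5)) + 34417/32570 = 8400/(-1/5) + 34417*(1/32570) = 8400*(-5) + 34417/32570 = -42000 + 34417/32570 = -1367905583/32570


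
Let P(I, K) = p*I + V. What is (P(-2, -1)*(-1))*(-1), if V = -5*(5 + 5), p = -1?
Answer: -48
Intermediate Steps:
V = -50 (V = -5*10 = -50)
P(I, K) = -50 - I (P(I, K) = -I - 50 = -50 - I)
(P(-2, -1)*(-1))*(-1) = ((-50 - 1*(-2))*(-1))*(-1) = ((-50 + 2)*(-1))*(-1) = -48*(-1)*(-1) = 48*(-1) = -48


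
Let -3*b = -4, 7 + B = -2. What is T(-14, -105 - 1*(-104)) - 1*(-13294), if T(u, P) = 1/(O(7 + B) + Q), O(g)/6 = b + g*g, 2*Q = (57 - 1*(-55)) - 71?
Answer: 1395872/105 ≈ 13294.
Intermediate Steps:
Q = 41/2 (Q = ((57 - 1*(-55)) - 71)/2 = ((57 + 55) - 71)/2 = (112 - 71)/2 = (1/2)*41 = 41/2 ≈ 20.500)
B = -9 (B = -7 - 2 = -9)
b = 4/3 (b = -1/3*(-4) = 4/3 ≈ 1.3333)
O(g) = 8 + 6*g**2 (O(g) = 6*(4/3 + g*g) = 6*(4/3 + g**2) = 8 + 6*g**2)
T(u, P) = 2/105 (T(u, P) = 1/((8 + 6*(7 - 9)**2) + 41/2) = 1/((8 + 6*(-2)**2) + 41/2) = 1/((8 + 6*4) + 41/2) = 1/((8 + 24) + 41/2) = 1/(32 + 41/2) = 1/(105/2) = 2/105)
T(-14, -105 - 1*(-104)) - 1*(-13294) = 2/105 - 1*(-13294) = 2/105 + 13294 = 1395872/105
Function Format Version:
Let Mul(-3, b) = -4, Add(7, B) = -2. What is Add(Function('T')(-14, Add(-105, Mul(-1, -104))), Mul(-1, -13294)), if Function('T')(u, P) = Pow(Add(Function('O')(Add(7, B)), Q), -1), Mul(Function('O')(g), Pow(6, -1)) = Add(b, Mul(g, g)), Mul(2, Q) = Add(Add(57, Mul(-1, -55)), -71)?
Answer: Rational(1395872, 105) ≈ 13294.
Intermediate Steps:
Q = Rational(41, 2) (Q = Mul(Rational(1, 2), Add(Add(57, Mul(-1, -55)), -71)) = Mul(Rational(1, 2), Add(Add(57, 55), -71)) = Mul(Rational(1, 2), Add(112, -71)) = Mul(Rational(1, 2), 41) = Rational(41, 2) ≈ 20.500)
B = -9 (B = Add(-7, -2) = -9)
b = Rational(4, 3) (b = Mul(Rational(-1, 3), -4) = Rational(4, 3) ≈ 1.3333)
Function('O')(g) = Add(8, Mul(6, Pow(g, 2))) (Function('O')(g) = Mul(6, Add(Rational(4, 3), Mul(g, g))) = Mul(6, Add(Rational(4, 3), Pow(g, 2))) = Add(8, Mul(6, Pow(g, 2))))
Function('T')(u, P) = Rational(2, 105) (Function('T')(u, P) = Pow(Add(Add(8, Mul(6, Pow(Add(7, -9), 2))), Rational(41, 2)), -1) = Pow(Add(Add(8, Mul(6, Pow(-2, 2))), Rational(41, 2)), -1) = Pow(Add(Add(8, Mul(6, 4)), Rational(41, 2)), -1) = Pow(Add(Add(8, 24), Rational(41, 2)), -1) = Pow(Add(32, Rational(41, 2)), -1) = Pow(Rational(105, 2), -1) = Rational(2, 105))
Add(Function('T')(-14, Add(-105, Mul(-1, -104))), Mul(-1, -13294)) = Add(Rational(2, 105), Mul(-1, -13294)) = Add(Rational(2, 105), 13294) = Rational(1395872, 105)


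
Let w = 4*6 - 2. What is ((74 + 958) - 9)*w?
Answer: 22506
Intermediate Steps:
w = 22 (w = 24 - 2 = 22)
((74 + 958) - 9)*w = ((74 + 958) - 9)*22 = (1032 - 9)*22 = 1023*22 = 22506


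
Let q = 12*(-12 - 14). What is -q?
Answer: 312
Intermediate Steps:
q = -312 (q = 12*(-26) = -312)
-q = -1*(-312) = 312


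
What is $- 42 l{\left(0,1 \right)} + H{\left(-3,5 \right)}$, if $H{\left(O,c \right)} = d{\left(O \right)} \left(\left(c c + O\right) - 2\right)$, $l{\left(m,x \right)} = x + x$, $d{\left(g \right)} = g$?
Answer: $-144$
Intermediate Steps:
$l{\left(m,x \right)} = 2 x$
$H{\left(O,c \right)} = O \left(-2 + O + c^{2}\right)$ ($H{\left(O,c \right)} = O \left(\left(c c + O\right) - 2\right) = O \left(\left(c^{2} + O\right) - 2\right) = O \left(\left(O + c^{2}\right) - 2\right) = O \left(-2 + O + c^{2}\right)$)
$- 42 l{\left(0,1 \right)} + H{\left(-3,5 \right)} = - 42 \cdot 2 \cdot 1 - 3 \left(-2 - 3 + 5^{2}\right) = \left(-42\right) 2 - 3 \left(-2 - 3 + 25\right) = -84 - 60 = -144$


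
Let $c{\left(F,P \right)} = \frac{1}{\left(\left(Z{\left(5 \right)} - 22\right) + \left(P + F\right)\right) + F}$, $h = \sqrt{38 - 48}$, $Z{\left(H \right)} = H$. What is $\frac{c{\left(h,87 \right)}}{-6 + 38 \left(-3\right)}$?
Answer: $\frac{i}{240 \left(\sqrt{10} - 35 i\right)} \approx -0.00011808 + 1.0669 \cdot 10^{-5} i$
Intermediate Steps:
$h = i \sqrt{10}$ ($h = \sqrt{-10} = i \sqrt{10} \approx 3.1623 i$)
$c{\left(F,P \right)} = \frac{1}{-17 + P + 2 F}$ ($c{\left(F,P \right)} = \frac{1}{\left(\left(5 - 22\right) + \left(P + F\right)\right) + F} = \frac{1}{\left(-17 + \left(F + P\right)\right) + F} = \frac{1}{\left(-17 + F + P\right) + F} = \frac{1}{-17 + P + 2 F}$)
$\frac{c{\left(h,87 \right)}}{-6 + 38 \left(-3\right)} = \frac{1}{\left(-17 + 87 + 2 i \sqrt{10}\right) \left(-6 + 38 \left(-3\right)\right)} = \frac{1}{\left(-17 + 87 + 2 i \sqrt{10}\right) \left(-6 - 114\right)} = \frac{1}{\left(70 + 2 i \sqrt{10}\right) \left(-120\right)} = \frac{1}{70 + 2 i \sqrt{10}} \left(- \frac{1}{120}\right) = - \frac{1}{120 \left(70 + 2 i \sqrt{10}\right)}$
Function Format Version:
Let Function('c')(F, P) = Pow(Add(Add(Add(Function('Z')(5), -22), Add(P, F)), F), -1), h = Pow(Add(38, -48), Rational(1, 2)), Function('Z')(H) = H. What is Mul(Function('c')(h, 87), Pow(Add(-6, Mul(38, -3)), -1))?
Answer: Mul(Rational(1, 240), I, Pow(Add(Pow(10, Rational(1, 2)), Mul(-35, I)), -1)) ≈ Add(-0.00011808, Mul(1.0669e-5, I))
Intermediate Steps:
h = Mul(I, Pow(10, Rational(1, 2))) (h = Pow(-10, Rational(1, 2)) = Mul(I, Pow(10, Rational(1, 2))) ≈ Mul(3.1623, I))
Function('c')(F, P) = Pow(Add(-17, P, Mul(2, F)), -1) (Function('c')(F, P) = Pow(Add(Add(Add(5, -22), Add(P, F)), F), -1) = Pow(Add(Add(-17, Add(F, P)), F), -1) = Pow(Add(Add(-17, F, P), F), -1) = Pow(Add(-17, P, Mul(2, F)), -1))
Mul(Function('c')(h, 87), Pow(Add(-6, Mul(38, -3)), -1)) = Mul(Pow(Add(-17, 87, Mul(2, Mul(I, Pow(10, Rational(1, 2))))), -1), Pow(Add(-6, Mul(38, -3)), -1)) = Mul(Pow(Add(-17, 87, Mul(2, I, Pow(10, Rational(1, 2)))), -1), Pow(Add(-6, -114), -1)) = Mul(Pow(Add(70, Mul(2, I, Pow(10, Rational(1, 2)))), -1), Pow(-120, -1)) = Mul(Pow(Add(70, Mul(2, I, Pow(10, Rational(1, 2)))), -1), Rational(-1, 120)) = Mul(Rational(-1, 120), Pow(Add(70, Mul(2, I, Pow(10, Rational(1, 2)))), -1))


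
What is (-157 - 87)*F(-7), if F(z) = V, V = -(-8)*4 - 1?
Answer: -7564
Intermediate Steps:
V = 31 (V = -2*(-16) - 1 = 32 - 1 = 31)
F(z) = 31
(-157 - 87)*F(-7) = (-157 - 87)*31 = -244*31 = -7564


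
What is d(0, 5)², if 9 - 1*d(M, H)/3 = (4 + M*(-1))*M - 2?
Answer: 1089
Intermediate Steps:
d(M, H) = 33 - 3*M*(4 - M) (d(M, H) = 27 - 3*((4 + M*(-1))*M - 2) = 27 - 3*((4 - M)*M - 2) = 27 - 3*(M*(4 - M) - 2) = 27 - 3*(-2 + M*(4 - M)) = 27 + (6 - 3*M*(4 - M)) = 33 - 3*M*(4 - M))
d(0, 5)² = (33 - 12*0 + 3*0²)² = (33 + 0 + 3*0)² = (33 + 0 + 0)² = 33² = 1089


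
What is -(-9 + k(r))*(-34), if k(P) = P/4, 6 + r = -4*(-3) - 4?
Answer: -289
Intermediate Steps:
r = 2 (r = -6 + (-4*(-3) - 4) = -6 + (12 - 4) = -6 + 8 = 2)
k(P) = P/4 (k(P) = P*(1/4) = P/4)
-(-9 + k(r))*(-34) = -(-9 + (1/4)*2)*(-34) = -(-9 + 1/2)*(-34) = -(-17)*(-34)/2 = -1*289 = -289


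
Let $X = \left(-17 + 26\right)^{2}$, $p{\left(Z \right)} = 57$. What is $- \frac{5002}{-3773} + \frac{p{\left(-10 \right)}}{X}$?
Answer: $\frac{206741}{101871} \approx 2.0294$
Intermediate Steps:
$X = 81$ ($X = 9^{2} = 81$)
$- \frac{5002}{-3773} + \frac{p{\left(-10 \right)}}{X} = - \frac{5002}{-3773} + \frac{57}{81} = \left(-5002\right) \left(- \frac{1}{3773}\right) + 57 \cdot \frac{1}{81} = \frac{5002}{3773} + \frac{19}{27} = \frac{206741}{101871}$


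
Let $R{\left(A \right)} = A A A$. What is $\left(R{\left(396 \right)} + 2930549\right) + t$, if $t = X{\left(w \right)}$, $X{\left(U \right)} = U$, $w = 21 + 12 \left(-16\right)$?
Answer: $65029514$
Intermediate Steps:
$w = -171$ ($w = 21 - 192 = -171$)
$R{\left(A \right)} = A^{3}$ ($R{\left(A \right)} = A^{2} A = A^{3}$)
$t = -171$
$\left(R{\left(396 \right)} + 2930549\right) + t = \left(396^{3} + 2930549\right) - 171 = \left(62099136 + 2930549\right) - 171 = 65029685 - 171 = 65029514$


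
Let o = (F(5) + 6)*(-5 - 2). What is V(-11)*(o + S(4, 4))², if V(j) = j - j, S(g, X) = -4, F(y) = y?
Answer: 0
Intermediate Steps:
V(j) = 0
o = -77 (o = (5 + 6)*(-5 - 2) = 11*(-7) = -77)
V(-11)*(o + S(4, 4))² = 0*(-77 - 4)² = 0*(-81)² = 0*6561 = 0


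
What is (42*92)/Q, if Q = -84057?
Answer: -1288/28019 ≈ -0.045969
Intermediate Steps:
(42*92)/Q = (42*92)/(-84057) = 3864*(-1/84057) = -1288/28019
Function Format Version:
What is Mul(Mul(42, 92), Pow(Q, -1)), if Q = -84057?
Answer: Rational(-1288, 28019) ≈ -0.045969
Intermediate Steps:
Mul(Mul(42, 92), Pow(Q, -1)) = Mul(Mul(42, 92), Pow(-84057, -1)) = Mul(3864, Rational(-1, 84057)) = Rational(-1288, 28019)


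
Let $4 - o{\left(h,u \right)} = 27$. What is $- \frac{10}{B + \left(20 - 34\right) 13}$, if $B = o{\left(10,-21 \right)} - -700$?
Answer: $- \frac{2}{99} \approx -0.020202$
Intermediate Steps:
$o{\left(h,u \right)} = -23$ ($o{\left(h,u \right)} = 4 - 27 = -23$)
$B = 677$ ($B = -23 - -700 = -23 + 700 = 677$)
$- \frac{10}{B + \left(20 - 34\right) 13} = - \frac{10}{677 + \left(20 - 34\right) 13} = - \frac{10}{677 - 182} = - \frac{10}{495} = \left(-10\right) \frac{1}{495} = - \frac{2}{99}$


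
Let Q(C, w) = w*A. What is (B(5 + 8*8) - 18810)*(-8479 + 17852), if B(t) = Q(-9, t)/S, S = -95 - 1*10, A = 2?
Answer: -881592244/5 ≈ -1.7632e+8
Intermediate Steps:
S = -105 (S = -95 - 10 = -105)
Q(C, w) = 2*w (Q(C, w) = w*2 = 2*w)
B(t) = -2*t/105 (B(t) = (2*t)/(-105) = (2*t)*(-1/105) = -2*t/105)
(B(5 + 8*8) - 18810)*(-8479 + 17852) = (-2*(5 + 8*8)/105 - 18810)*(-8479 + 17852) = (-2*(5 + 64)/105 - 18810)*9373 = (-2/105*69 - 18810)*9373 = (-46/35 - 18810)*9373 = -658396/35*9373 = -881592244/5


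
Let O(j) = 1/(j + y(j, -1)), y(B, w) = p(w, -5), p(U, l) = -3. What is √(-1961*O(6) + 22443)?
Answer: 2*√49026/3 ≈ 147.61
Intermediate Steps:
y(B, w) = -3
O(j) = 1/(-3 + j) (O(j) = 1/(j - 3) = 1/(-3 + j))
√(-1961*O(6) + 22443) = √(-1961/(-3 + 6) + 22443) = √(-1961/3 + 22443) = √(65368/3) = 2*√49026/3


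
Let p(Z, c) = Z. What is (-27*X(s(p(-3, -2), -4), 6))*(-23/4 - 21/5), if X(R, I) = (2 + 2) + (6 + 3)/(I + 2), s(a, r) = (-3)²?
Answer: 220293/160 ≈ 1376.8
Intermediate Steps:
s(a, r) = 9
X(R, I) = 4 + 9/(2 + I)
(-27*X(s(p(-3, -2), -4), 6))*(-23/4 - 21/5) = (-27*(17 + 4*6)/(2 + 6))*(-23/4 - 21/5) = (-27*(17 + 24)/8)*(-23*¼ - 21*⅕) = (-27*41/8)*(-23/4 - 21/5) = -27*41/8*(-199/20) = -1107/8*(-199/20) = 220293/160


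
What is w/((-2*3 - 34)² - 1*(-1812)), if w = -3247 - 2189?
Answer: -1359/853 ≈ -1.5932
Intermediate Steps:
w = -5436
w/((-2*3 - 34)² - 1*(-1812)) = -5436/((-2*3 - 34)² - 1*(-1812)) = -5436/((-6 - 34)² + 1812) = -5436/((-40)² + 1812) = -5436/(1600 + 1812) = -5436/3412 = -5436*1/3412 = -1359/853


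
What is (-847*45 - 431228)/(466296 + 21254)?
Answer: -67049/69650 ≈ -0.96266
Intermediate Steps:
(-847*45 - 431228)/(466296 + 21254) = (-38115 - 431228)/487550 = -469343*1/487550 = -67049/69650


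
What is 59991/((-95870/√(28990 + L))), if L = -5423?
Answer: -59991*√23567/95870 ≈ -96.063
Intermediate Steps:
59991/((-95870/√(28990 + L))) = 59991/((-95870/√(28990 - 5423))) = 59991/((-95870*√23567/23567)) = 59991*(-√23567/95870) = -59991*√23567/95870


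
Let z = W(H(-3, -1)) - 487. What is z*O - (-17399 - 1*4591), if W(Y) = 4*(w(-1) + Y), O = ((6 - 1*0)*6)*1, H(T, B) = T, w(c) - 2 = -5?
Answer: 3594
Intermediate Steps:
w(c) = -3 (w(c) = 2 - 5 = -3)
O = 36 (O = ((6 + 0)*6)*1 = (6*6)*1 = 36*1 = 36)
W(Y) = -12 + 4*Y (W(Y) = 4*(-3 + Y) = -12 + 4*Y)
z = -511 (z = (-12 + 4*(-3)) - 487 = (-12 - 12) - 487 = -24 - 487 = -511)
z*O - (-17399 - 1*4591) = -511*36 - (-17399 - 1*4591) = -18396 - (-17399 - 4591) = -18396 - 1*(-21990) = -18396 + 21990 = 3594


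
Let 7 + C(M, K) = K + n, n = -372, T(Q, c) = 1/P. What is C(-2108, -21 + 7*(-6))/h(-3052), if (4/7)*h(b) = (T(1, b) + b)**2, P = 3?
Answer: -15912/586698175 ≈ -2.7121e-5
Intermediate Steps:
T(Q, c) = 1/3
h(b) = 7*(1/3 + b)**2/4
C(M, K) = -379 + K (C(M, K) = -7 + (K - 372) = -7 + (-372 + K) = -379 + K)
C(-2108, -21 + 7*(-6))/h(-3052) = (-379 + (-21 + 7*(-6)))/((7*(1 + 3*(-3052))**2/36)) = (-379 + (-21 - 42))/((7*(1 - 9156)**2/36)) = (-379 - 63)/(((7/36)*(-9155)**2)) = -442/((7/36)*83814025) = -442/586698175/36 = -442*36/586698175 = -15912/586698175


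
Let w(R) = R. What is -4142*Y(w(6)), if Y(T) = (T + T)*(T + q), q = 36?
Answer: -2087568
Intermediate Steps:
Y(T) = 2*T*(36 + T) (Y(T) = (T + T)*(T + 36) = (2*T)*(36 + T) = 2*T*(36 + T))
-4142*Y(w(6)) = -8284*6*(36 + 6) = -8284*6*42 = -4142*504 = -2087568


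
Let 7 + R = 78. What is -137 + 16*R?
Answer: 999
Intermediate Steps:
R = 71 (R = -7 + 78 = 71)
-137 + 16*R = -137 + 16*71 = -137 + 1136 = 999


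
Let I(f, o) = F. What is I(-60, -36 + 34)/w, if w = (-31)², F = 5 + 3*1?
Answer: 8/961 ≈ 0.0083247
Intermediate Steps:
F = 8 (F = 5 + 3 = 8)
I(f, o) = 8
w = 961
I(-60, -36 + 34)/w = 8/961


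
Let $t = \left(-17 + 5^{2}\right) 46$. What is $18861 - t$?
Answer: $18493$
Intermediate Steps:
$t = 368$ ($t = \left(-17 + 25\right) 46 = 8 \cdot 46 = 368$)
$18861 - t = 18861 - 368 = 18493$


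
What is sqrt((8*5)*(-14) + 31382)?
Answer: sqrt(30822) ≈ 175.56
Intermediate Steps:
sqrt((8*5)*(-14) + 31382) = sqrt(40*(-14) + 31382) = sqrt(-560 + 31382) = sqrt(30822)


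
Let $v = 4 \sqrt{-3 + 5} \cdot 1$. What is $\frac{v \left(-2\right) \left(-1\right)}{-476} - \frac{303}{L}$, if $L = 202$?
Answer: $- \frac{3}{2} - \frac{2 \sqrt{2}}{119} \approx -1.5238$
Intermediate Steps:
$v = 4 \sqrt{2}$ ($v = 4 \sqrt{2} \cdot 1 = 4 \sqrt{2} \approx 5.6569$)
$\frac{v \left(-2\right) \left(-1\right)}{-476} - \frac{303}{L} = \frac{4 \sqrt{2} \left(-2\right) \left(-1\right)}{-476} - \frac{303}{202} = - 8 \sqrt{2} \left(-1\right) \left(- \frac{1}{476}\right) - \frac{3}{2} = 8 \sqrt{2} \left(- \frac{1}{476}\right) - \frac{3}{2} = - \frac{2 \sqrt{2}}{119} - \frac{3}{2} = - \frac{3}{2} - \frac{2 \sqrt{2}}{119}$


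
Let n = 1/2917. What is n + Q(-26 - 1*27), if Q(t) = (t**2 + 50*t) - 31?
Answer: 373377/2917 ≈ 128.00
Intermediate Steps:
Q(t) = -31 + t**2 + 50*t
n = 1/2917 ≈ 0.00034282
n + Q(-26 - 1*27) = 1/2917 + (-31 + (-26 - 1*27)**2 + 50*(-26 - 1*27)) = 1/2917 + (-31 + (-26 - 27)**2 + 50*(-26 - 27)) = 1/2917 + (-31 + (-53)**2 + 50*(-53)) = 1/2917 + (-31 + 2809 - 2650) = 1/2917 + 128 = 373377/2917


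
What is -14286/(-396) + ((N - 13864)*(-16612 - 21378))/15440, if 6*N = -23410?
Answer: 743022155/16984 ≈ 43748.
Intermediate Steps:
N = -11705/3 (N = (⅙)*(-23410) = -11705/3 ≈ -3901.7)
-14286/(-396) + ((N - 13864)*(-16612 - 21378))/15440 = -14286/(-396) + ((-11705/3 - 13864)*(-16612 - 21378))/15440 = -14286*(-1/396) - 53297/3*(-37990)*(1/15440) = 2381/66 + (2024753030/3)*(1/15440) = 2381/66 + 202475303/4632 = 743022155/16984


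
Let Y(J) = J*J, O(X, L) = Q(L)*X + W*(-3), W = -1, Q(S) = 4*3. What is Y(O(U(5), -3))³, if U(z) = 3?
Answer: 3518743761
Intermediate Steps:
Q(S) = 12
O(X, L) = 3 + 12*X (O(X, L) = 12*X - 1*(-3) = 12*X + 3 = 3 + 12*X)
Y(J) = J²
Y(O(U(5), -3))³ = ((3 + 12*3)²)³ = ((3 + 36)²)³ = (39²)³ = 1521³ = 3518743761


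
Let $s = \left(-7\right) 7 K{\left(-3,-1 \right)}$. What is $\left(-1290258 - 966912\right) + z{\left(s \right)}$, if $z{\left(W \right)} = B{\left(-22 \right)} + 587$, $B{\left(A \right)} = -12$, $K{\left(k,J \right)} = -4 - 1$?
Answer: $-2256595$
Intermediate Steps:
$K{\left(k,J \right)} = -5$ ($K{\left(k,J \right)} = -4 - 1 = -5$)
$s = 245$ ($s = \left(-7\right) 7 \left(-5\right) = \left(-49\right) \left(-5\right) = 245$)
$z{\left(W \right)} = 575$ ($z{\left(W \right)} = -12 + 587 = 575$)
$\left(-1290258 - 966912\right) + z{\left(s \right)} = \left(-1290258 - 966912\right) + 575 = -2257170 + 575 = -2256595$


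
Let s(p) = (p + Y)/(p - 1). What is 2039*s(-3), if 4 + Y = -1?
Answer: 4078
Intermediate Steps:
Y = -5 (Y = -4 - 1 = -5)
s(p) = (-5 + p)/(-1 + p) (s(p) = (p - 5)/(p - 1) = (-5 + p)/(-1 + p))
2039*s(-3) = 2039*((-5 - 3)/(-1 - 3)) = 2039*(-8/(-4)) = 2039*(-1/4*(-8)) = 2039*2 = 4078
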